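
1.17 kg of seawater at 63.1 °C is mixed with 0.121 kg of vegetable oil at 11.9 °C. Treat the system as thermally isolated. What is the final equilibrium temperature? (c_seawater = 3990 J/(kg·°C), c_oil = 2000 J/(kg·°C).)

T_f ≈ 60.6 °C

T_f = Σ m_i c_i T_i / Σ m_i c_i:
T_f = (4668.3×63.1 + 242×11.9) / (4668.3 + 242)
    = 297450 / 4910.3 ≈ 60.58 °C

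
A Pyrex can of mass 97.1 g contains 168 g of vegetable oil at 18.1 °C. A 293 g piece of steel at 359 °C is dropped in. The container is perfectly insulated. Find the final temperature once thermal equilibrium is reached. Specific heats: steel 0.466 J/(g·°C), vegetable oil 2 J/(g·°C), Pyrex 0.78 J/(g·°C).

Taking heat into each body as positive, Σ m c ΔT = 0:
293·0.466·(T − 359) + 168·2·(T − 18.1) + 97.1·0.78·(T − 18.1) = 0
548.28 T = 56470
T = 56470/548.28 ≈ 102.99 °C

T_f ≈ 103.0 °C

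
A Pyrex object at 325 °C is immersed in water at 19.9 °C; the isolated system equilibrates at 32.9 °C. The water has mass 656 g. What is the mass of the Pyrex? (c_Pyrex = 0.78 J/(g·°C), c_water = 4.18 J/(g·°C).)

Heat gained plus heat lost sum to zero:
m×0.78×(32.9 − 325) + 656×4.18×(32.9 − 19.9) = 0
-227.84 m = -35647
m = -35647/-227.84 ≈ 156.5 g

m ≈ 156 g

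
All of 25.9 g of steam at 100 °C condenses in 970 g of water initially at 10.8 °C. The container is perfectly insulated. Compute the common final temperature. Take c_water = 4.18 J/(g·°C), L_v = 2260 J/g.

T_f ≈ 27.2 °C

Sum of m c ΔT and latent-heat terms is zero:
steam→water at 100 °C releases m L_v = 25.9×2260 = 58534
  condensed water 100 °C→T: 108.26(T − 100)
  water warms: 970×4.18×(T − 10.8) = 4054.6(T − 10.8)
4162.9 T = 58534 + 10826 + 43790 = 113150
T ≈ 27.18 °C — below 100 °C, confirming all the steam condensed.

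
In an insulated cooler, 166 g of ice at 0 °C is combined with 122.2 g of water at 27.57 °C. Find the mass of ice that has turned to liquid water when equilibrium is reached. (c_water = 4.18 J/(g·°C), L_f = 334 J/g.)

m_melted ≈ 42.2 g

Heat available from the water dropping to 0 °C: 122.2×4.18×27.57 = 14083 J.
Melting all 166 g of ice would need 166×334 = 55444 J.
That's not enough to melt it all — equilibrium is at 0 °C with ice remaining.
Mass melted = 14083/334 ≈ 42.16 g.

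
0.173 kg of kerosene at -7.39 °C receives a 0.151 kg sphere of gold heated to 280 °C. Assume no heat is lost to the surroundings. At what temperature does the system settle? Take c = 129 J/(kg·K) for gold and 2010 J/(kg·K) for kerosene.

T_f ≈ 7.9 °C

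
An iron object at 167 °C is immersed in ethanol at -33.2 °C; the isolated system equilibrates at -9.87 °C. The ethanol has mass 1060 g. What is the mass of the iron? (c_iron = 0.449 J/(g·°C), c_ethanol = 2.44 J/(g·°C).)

m ≈ 760 g

|Q_iron| = |Q_ethanol|:
m×0.449×(167 − -9.87) = 1060×2.44×(-9.87 − (-33.2))
79.41 m = 60341  ⇒  m ≈ 759.8 g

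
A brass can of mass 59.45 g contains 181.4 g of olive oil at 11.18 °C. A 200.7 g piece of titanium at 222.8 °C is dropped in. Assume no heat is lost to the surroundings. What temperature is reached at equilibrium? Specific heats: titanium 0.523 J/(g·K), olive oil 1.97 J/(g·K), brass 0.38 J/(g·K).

Energy conservation, ΣQ = 0:
200.7·0.523·(T − 222.8) + 181.4·1.97·(T − 11.18) + 59.45·0.38·(T − 11.18) = 0
104.97(T − 222.8) + 357.36(T − 11.18) + 22.59(T − 11.18) = 0
484.92 T = 27634
T = 27634 / 484.92 = 57 °C

T_f ≈ 57.0 °C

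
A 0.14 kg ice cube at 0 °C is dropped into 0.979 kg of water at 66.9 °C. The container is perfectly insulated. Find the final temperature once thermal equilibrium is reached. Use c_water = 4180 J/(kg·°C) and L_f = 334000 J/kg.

Heat gained plus heat lost sum to zero:
fusion: m_ice L_f = 0.14·334000 = 46760; meltwater 0→T: 0.14·4180·T = 585.2 T; water: 4092.2(T − 66.9)
4677.4 T = 273770 − 46760 = 227010
T ≈ 48.53 °C — above 0 °C, consistent with complete melting.

T_f ≈ 48.5 °C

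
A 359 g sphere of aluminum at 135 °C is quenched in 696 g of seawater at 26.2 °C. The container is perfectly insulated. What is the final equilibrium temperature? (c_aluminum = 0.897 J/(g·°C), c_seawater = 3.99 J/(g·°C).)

T_f ≈ 37.5 °C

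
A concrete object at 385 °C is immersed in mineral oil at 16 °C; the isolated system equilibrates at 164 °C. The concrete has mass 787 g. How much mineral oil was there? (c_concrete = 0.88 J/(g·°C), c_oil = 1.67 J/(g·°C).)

Taking heat into each body as positive, Σ m c ΔT = 0:
787·0.88·(164 − 385) + m·1.67·(164 − 16) = 0
247.16 m = 153056
m = 153056/247.16 ≈ 619.3 g

m ≈ 619 g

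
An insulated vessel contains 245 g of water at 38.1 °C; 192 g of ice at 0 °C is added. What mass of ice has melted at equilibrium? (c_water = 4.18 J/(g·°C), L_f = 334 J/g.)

m_melted ≈ 117 g

Heat available from the water dropping to 0 °C: 245×4.18×38.1 = 39018 J.
To melt every bit of ice: 192×334 = 64128 J.
That's not enough to melt it all — equilibrium is at 0 °C with ice remaining.
m_melted×334 = 39018  ⇒  m_melted ≈ 116.8 g.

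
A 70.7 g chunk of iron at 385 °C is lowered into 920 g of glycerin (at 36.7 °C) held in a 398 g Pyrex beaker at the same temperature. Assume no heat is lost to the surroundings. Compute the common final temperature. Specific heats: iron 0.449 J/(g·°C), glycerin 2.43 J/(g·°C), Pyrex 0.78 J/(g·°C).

T_f ≈ 41.0 °C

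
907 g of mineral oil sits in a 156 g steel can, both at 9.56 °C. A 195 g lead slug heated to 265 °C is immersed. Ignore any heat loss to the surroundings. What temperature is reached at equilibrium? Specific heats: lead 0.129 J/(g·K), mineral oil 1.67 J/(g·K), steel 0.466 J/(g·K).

T_f ≈ 13.5 °C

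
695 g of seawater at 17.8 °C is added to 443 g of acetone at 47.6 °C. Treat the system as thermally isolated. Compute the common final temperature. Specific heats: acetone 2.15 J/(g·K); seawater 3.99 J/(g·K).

T_f ≈ 25.4 °C

Heat lost by the acetone equals heat gained by the seawater:
443·2.15·(47.6 − T) = 695·3.99·(T − 17.8)
952.45(47.6 − T) = 2773.1(T − 17.8)
3725.5 T = 94697  ⇒  T ≈ 25.42 °C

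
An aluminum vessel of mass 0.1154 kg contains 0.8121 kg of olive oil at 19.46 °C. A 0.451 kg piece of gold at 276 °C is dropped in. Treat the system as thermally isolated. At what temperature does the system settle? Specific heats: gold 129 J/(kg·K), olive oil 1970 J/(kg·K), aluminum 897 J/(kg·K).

Conservation of energy gives ΣQ = 0:
0.451·129·(T − 276) + 0.8121·1970·(T − 19.46) + 0.1154·897·(T − 19.46) = 0
1761.5 T = 49205
T = 49205 / 1761.5 = 27.9 °C

T_f ≈ 27.9 °C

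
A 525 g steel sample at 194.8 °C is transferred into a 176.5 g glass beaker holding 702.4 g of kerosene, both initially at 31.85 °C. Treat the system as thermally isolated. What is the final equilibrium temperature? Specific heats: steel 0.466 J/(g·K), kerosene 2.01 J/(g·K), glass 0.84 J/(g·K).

T_f ≈ 53.9 °C

Conservation of energy gives ΣQ = 0:
525×0.466×(T − 194.8) + 702.4×2.01×(T − 31.85) + 176.5×0.84×(T − 31.85) = 0
244.65(T − 194.8) + 1411.8(T − 31.85) + 148.26(T − 31.85) = 0
(244.65 + 1411.8 + 148.26) T = 244.65×194.8 + 1411.8×31.85 + 148.26×31.85
T = 97346/1804.7 ≈ 53.94 °C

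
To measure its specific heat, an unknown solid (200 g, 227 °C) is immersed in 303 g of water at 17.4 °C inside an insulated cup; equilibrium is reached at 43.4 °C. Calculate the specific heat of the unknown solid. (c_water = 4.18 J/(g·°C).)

c ≈ 0.897 J/(g·°C)

Heat gained plus heat lost sum to zero:
200×c×(43.4 − 227) + 303×4.18×(43.4 − 17.4) = 0
-36720 c = -32930
c = -32930/-36720 ≈ 0.8968 J/(g·°C)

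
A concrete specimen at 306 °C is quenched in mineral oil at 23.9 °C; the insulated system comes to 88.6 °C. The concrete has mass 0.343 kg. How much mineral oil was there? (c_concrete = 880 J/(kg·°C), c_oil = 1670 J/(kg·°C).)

m ≈ 0.607 kg

Heat lost by the concrete = heat gained by the oil:
0.343·880·(306 − 88.6) = m·1670·(88.6 − 23.9)
108049 m = 65620  ⇒  m ≈ 0.6073 kg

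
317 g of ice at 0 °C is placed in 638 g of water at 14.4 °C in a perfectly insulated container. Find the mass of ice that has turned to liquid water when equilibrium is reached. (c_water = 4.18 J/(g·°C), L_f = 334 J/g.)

m_melted ≈ 115 g

Heat available from the water dropping to 0 °C: 638·4.18·14.4 = 38402 J.
To melt every bit of ice: 317·334 = 105878 J.
That's not enough to melt it all — equilibrium is at 0 °C with ice remaining.
m_melted·334 = 38402  ⇒  m_melted ≈ 115 g.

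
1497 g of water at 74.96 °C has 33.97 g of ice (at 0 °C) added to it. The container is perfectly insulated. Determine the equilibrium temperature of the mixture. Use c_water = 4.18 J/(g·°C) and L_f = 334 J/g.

T_f ≈ 71.5 °C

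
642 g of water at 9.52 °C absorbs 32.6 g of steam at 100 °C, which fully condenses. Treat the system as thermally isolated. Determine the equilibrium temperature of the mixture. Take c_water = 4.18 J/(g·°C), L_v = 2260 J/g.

T_f ≈ 40.0 °C

Heat gained plus heat lost sum to zero:
latent heat released on condensation: 32.6·2260 = 73676
  condensate cools 100→T: 32.6·4.18·(T − 100) = 136.27(T − 100)
  water warms: 642·4.18·(T − 9.52) = 2683.6(T − 9.52)
2819.8 T = 73676 + 13627 + 25547 = 112850
T ≈ 40.02 °C, under the boiling point, so the assumption holds.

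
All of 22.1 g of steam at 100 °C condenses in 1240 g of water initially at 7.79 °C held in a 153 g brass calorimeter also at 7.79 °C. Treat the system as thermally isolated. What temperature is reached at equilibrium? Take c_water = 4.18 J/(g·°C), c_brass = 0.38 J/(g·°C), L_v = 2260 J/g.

T_f ≈ 18.8 °C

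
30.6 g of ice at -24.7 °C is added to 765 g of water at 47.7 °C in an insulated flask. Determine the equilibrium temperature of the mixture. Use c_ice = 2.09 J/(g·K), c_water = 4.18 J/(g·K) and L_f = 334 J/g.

T_f ≈ 42.3 °C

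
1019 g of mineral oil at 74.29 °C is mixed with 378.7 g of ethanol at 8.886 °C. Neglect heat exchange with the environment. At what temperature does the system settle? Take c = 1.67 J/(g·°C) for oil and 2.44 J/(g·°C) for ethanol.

|Q_oil| = |Q_ethanol|:
1019×1.67×(74.29 − T) = 378.7×2.44×(T − 8.886)
1701.7(74.29 − T) = 924.03(T − 8.886)
2625.8 T = 134632  ⇒  T ≈ 51.27 °C

T_f ≈ 51.3 °C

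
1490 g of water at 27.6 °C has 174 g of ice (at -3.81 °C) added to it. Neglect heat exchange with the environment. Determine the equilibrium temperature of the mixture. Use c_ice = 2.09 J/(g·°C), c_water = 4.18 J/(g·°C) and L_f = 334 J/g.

Net heat exchanged in the isolated system is zero:
warm ice to 0 °C: 174·2.09·(0 − (-3.81)) = 1385.5
  latent heat to melt: 174·334 = 58116
  meltwater 0→T: 174·4.18·T = 727.32 T
  water: 6228.2(T − 27.6)
6955.5 T = 171898 − 59502 = 112397
T ≈ 16.16 °C (positive, so assuming full melt was valid).

T_f ≈ 16.2 °C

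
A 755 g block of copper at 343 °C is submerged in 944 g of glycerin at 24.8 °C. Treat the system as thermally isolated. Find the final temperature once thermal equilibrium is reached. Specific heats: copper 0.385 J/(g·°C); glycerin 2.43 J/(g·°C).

|Q_copper| = |Q_glycerin|:
755·0.385·(343 − T) = 944·2.43·(T − 24.8)
290.68(343 − T) = 2293.9(T − 24.8)
2584.6 T = 156591  ⇒  T ≈ 60.59 °C

T_f ≈ 60.6 °C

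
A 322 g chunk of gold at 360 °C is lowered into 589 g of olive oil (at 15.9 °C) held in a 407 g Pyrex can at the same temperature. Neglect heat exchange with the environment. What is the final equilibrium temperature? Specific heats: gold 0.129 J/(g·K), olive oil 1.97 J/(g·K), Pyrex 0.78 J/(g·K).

T_f ≈ 25.3 °C

Taking heat into each body as positive, Σ m c ΔT = 0:
322·0.129·(T − 360) + 589·1.97·(T − 15.9) + 407·0.78·(T − 15.9) = 0
41.54(T − 360) + 1160.3(T − 15.9) + 317.46(T − 15.9) = 0
(41.54 + 1160.3 + 317.46) T = 41.54·360 + 1160.3·15.9 + 317.46·15.9
T = 38451 / 1519.3 = 25.3 °C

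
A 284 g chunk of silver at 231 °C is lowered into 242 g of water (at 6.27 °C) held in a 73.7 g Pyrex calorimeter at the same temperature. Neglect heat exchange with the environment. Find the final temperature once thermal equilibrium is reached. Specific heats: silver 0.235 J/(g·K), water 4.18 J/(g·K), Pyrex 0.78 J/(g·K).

Setting the total heat transfer to zero:
284*0.235*(T − 231) + 242*4.18*(T − 6.27) + 73.7*0.78*(T − 6.27) = 0
1135.8 T = 22120
T = 22120/1135.8 ≈ 19.48 °C

T_f ≈ 19.5 °C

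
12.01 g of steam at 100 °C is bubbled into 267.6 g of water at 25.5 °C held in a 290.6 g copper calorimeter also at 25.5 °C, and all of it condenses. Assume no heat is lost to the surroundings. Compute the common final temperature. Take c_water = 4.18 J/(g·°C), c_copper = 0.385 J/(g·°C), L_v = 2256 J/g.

Setting the total heat transfer to zero:
steam→water at 100 °C releases m L_v = 12.01·2256 = 27095
  condensed water 100 °C→T: 50.2(T − 100)
  original water: 1118.6(T − 25.5)
  copper cup: 290.6·0.385·(T − 25.5) = 111.88(T − 25.5)
1280.7 T = 27095 + 5020.2 + 31376 = 63491
T ≈ 49.58 °C, under the boiling point, so the assumption holds.

T_f ≈ 49.6 °C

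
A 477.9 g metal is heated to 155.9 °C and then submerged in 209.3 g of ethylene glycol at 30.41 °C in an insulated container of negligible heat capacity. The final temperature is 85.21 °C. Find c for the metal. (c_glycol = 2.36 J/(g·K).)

Heat lost by the metal = heat gained by the glycol:
477.9×c×(155.9 − 85.21) = 209.3×2.36×(85.21 − 30.41)
33783 c = 27068  ⇒  c ≈ 0.8012 J/(g·K)

c ≈ 0.801 J/(g·K)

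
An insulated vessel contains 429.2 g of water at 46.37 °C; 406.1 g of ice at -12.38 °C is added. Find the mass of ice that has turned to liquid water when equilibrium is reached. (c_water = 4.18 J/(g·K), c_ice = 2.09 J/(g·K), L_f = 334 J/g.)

m_melted ≈ 218 g

Water can give up m c ΔT = 429.2×4.18×46.37 = 83190 J before reaching 0 °C.
Of that, 406.1×2.09×12.38 = 10508 J goes to bring the ice to 0 °C, leaving 72683 J.
Melting all 406.1 g of ice would need 406.1×334 = 135637 J.
72683 J < 135637 J, so only part of the ice melts and the system sits at 0 °C.
m_melted×334 = 72683  ⇒  m_melted ≈ 217.6 g.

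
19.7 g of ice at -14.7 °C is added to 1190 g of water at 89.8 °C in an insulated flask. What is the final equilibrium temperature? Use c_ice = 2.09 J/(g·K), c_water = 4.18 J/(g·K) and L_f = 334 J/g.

T_f ≈ 86.9 °C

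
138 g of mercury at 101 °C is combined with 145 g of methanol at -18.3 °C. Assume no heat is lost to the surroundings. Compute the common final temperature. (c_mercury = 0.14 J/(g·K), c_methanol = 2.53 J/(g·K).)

T_f ≈ -12.3 °C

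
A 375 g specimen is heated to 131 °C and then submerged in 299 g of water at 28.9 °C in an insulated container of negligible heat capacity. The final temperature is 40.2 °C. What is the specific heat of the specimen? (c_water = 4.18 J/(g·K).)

c ≈ 0.415 J/(g·K)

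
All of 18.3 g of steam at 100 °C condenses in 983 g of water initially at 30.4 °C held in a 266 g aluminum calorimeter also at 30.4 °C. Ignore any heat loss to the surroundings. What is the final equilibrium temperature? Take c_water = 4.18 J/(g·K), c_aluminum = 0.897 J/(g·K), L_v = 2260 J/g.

Taking heat into each body as positive, Σ m c ΔT = 0:
latent heat released on condensation: 18.3·2260 = 41358; condensate cools 100→T: 18.3·4.18·(T − 100) = 76.49(T − 100); water warms: 983·4.18·(T − 30.4) = 4108.9(T − 30.4); aluminum cup: 266·0.897·(T − 30.4) = 238.6(T − 30.4)
4424 T = 41358 + 7649.4 + 132165 = 181173
T ≈ 40.95 °C, under the boiling point, so the assumption holds.

T_f ≈ 41.0 °C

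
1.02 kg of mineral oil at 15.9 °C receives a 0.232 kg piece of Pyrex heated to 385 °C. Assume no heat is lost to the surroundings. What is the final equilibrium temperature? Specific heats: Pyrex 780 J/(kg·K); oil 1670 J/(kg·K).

T_f ≈ 51.3 °C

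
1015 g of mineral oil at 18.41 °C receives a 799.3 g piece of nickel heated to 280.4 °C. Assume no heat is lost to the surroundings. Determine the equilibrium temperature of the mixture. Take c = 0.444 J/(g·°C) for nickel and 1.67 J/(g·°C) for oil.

Setting the total heat transfer to zero:
799.3·0.444·(T − 280.4) + 1015·1.67·(T − 18.41) = 0
354.89(T − 280.4) + 1695(T − 18.41) = 0
2049.9 T = 130717
T = 130717/2049.9 ≈ 63.77 °C

T_f ≈ 63.8 °C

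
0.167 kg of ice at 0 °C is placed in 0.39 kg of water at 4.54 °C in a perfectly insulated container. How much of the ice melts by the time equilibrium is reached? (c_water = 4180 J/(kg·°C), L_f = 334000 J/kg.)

m_melted ≈ 0.0222 kg

Heat available from the water dropping to 0 °C: 0.39×4180×4.54 = 7401.1 J.
To melt every bit of ice: 0.167×334000 = 55778 J.
Since 7401.1 < 55778 J, not all the ice melts; equilibrium is at 0 °C.
m_melt = 7401.1 / L_f = 0.02216 kg.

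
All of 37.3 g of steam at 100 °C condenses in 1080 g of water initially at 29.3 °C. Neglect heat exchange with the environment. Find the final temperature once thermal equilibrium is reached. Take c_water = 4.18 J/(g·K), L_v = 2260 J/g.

T_f ≈ 49.7 °C

Energy conservation, ΣQ = 0:
latent heat released on condensation: 37.3×2260 = 84298
  condensed water 100 °C→T: 155.91(T − 100)
  original water: 4514.4(T − 29.3)
4670.3 T = 84298 + 15591 + 132272 = 232161
T ≈ 49.71 °C, under the boiling point, so the assumption holds.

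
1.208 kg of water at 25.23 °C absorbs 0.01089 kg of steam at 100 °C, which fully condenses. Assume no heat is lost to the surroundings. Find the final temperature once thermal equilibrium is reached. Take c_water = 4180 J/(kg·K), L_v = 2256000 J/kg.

T_f ≈ 30.7 °C

Sum of m c ΔT and latent-heat terms is zero:
steam→water at 100 °C releases m L_v = 0.01089·2256000 = 24568
  condensate cools 100→T: 0.01089·4180·(T − 100) = 45.52(T − 100)
  water warms: 1.208·4180·(T − 25.23) = 5049.4(T − 25.23)
5095 T = 24568 + 4552 + 127397 = 156517
T ≈ 30.72 °C — below 100 °C, confirming all the steam condensed.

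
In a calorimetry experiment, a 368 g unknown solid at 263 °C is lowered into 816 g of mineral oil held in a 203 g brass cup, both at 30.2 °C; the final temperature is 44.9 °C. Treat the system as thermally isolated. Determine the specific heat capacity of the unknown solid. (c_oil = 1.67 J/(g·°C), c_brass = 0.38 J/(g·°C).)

Setting the total heat transfer to zero:
368×c×(44.9 − 263) + 816×1.67×(44.9 − 30.2) + 203×0.38×(44.9 − 30.2) = 0
-80261 c = -21166
c = -21166/-80261 ≈ 0.2637 J/(g·°C)

c ≈ 0.264 J/(g·°C)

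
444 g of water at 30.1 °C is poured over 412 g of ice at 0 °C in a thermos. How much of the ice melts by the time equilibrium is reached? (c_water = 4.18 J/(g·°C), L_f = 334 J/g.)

Water can give up m c ΔT = 444×4.18×30.1 = 55863 J before reaching 0 °C.
To melt every bit of ice: 412×334 = 137608 J.
Since 55863 < 137608 J, not all the ice melts; equilibrium is at 0 °C.
Mass melted = 55863/334 ≈ 167.3 g.

m_melted ≈ 167 g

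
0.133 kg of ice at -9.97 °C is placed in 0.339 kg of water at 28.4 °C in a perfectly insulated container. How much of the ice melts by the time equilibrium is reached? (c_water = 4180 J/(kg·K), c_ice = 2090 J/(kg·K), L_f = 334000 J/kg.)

Heat available from the water dropping to 0 °C: 0.339·4180·28.4 = 40243 J.
Of that, 0.133·2090·9.97 = 2771.4 J goes to bring the ice to 0 °C, leaving 37472 J.
To melt every bit of ice: 0.133·334000 = 44422 J.
Since 37472 < 44422 J, not all the ice melts; equilibrium is at 0 °C.
Mass melted = 37472/334000 ≈ 0.1122 kg.

m_melted ≈ 0.112 kg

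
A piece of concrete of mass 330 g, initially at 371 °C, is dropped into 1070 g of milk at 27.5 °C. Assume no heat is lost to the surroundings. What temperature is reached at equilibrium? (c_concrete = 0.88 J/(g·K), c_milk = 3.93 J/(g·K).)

T_f ≈ 49.7 °C

T_f is the heat-capacity-weighted average of the initial temperatures:
T_f = (290.4*371 + 4205.1*27.5) / (290.4 + 4205.1)
    = 223379 / 4495.5 ≈ 49.69 °C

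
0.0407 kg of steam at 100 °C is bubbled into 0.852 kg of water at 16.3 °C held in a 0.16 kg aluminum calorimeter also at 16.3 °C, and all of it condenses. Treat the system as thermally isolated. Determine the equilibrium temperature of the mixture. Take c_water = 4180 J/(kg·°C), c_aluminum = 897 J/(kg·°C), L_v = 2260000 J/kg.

T_f ≈ 43.7 °C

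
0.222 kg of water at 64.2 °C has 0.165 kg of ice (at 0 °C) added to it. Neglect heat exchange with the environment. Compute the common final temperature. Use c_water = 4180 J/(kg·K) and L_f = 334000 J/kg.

Heat gained plus heat lost sum to zero:
melt ice: 0.165×334000 = 55110; warm the meltwater: 689.7 T; water: 927.96(T − 64.2)
1617.7 T = 59575 − 55110 = 4465
T ≈ 2.76 °C — above 0 °C, consistent with complete melting.

T_f ≈ 2.8 °C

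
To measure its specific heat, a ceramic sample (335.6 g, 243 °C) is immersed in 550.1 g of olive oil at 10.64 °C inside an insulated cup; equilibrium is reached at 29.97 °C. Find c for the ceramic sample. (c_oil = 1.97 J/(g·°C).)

m_s c (T_s − T_f) = m_oil c_oil (T_f − T_0):
335.6×c×(243 − 29.97) = 550.1×1.97×(29.97 − 10.64)
71493 c = 20948  ⇒  c ≈ 0.293 J/(g·°C)

c ≈ 0.293 J/(g·°C)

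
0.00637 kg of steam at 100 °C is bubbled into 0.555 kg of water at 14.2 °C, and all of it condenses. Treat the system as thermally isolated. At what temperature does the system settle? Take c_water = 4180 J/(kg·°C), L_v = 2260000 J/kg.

Energy balance with sensible and latent terms:
condense steam: −0.00637·2260000 = −14396
  condensed water 100 °C→T: 26.63(T − 100)
  original water: 2319.9(T − 14.2)
2346.5 T = 14396 + 2662.7 + 32943 = 50001
T ≈ 21.31 °C (< 100 °C, so full condensation is consistent).

T_f ≈ 21.3 °C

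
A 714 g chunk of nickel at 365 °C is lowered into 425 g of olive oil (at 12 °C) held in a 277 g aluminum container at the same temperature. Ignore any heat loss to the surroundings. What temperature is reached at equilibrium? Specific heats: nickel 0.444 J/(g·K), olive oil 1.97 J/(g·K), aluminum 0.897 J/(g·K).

Let T be the final temperature. ΣQ_i = 0:
714*0.444*(T − 365) + 425*1.97*(T − 12) + 277*0.897*(T − 12) = 0
1402.7 T = 128739
T = 128739/1402.7 ≈ 91.78 °C

T_f ≈ 91.8 °C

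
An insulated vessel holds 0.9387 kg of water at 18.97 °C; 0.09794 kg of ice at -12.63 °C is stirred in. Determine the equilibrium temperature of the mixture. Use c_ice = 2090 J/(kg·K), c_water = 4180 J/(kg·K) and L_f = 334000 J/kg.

Energy balance with sensible and latent terms:
warm ice to 0 °C: 0.09794·2090·(0 − (-12.63)) = 2585.3; fusion: m_ice L_f = 0.09794·334000 = 32712; meltwater 0→T: 0.09794·4180·T = 409.39 T; water: 3923.8(T − 18.97)
4333.2 T = 74434 − 35297 = 39137
T ≈ 9.03 °C (positive, so assuming full melt was valid).

T_f ≈ 9.0 °C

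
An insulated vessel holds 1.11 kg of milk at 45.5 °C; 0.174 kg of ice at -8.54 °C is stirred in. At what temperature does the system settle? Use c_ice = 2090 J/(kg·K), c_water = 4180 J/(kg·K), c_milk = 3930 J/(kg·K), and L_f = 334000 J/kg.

Conservation of energy gives ΣQ = 0:
ice -8.54→0 °C: 0.174×2090×8.54 = 3105.7; fusion: m_ice L_f = 0.174×334000 = 58116; warm the meltwater: 727.32 T; milk: 4362.3(T − 45.5)
5089.6 T = 198485 − 61222 = 137263
T ≈ 26.97 °C. Since T > 0 °C, the all-ice-melts assumption holds.

T_f ≈ 27.0 °C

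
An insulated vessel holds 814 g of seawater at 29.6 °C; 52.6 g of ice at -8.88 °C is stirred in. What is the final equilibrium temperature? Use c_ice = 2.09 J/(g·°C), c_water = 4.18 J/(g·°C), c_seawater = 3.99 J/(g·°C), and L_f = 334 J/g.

T_f ≈ 22.4 °C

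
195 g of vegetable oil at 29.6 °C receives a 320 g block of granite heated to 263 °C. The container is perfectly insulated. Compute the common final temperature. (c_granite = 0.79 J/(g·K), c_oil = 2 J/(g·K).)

Let T be the final temperature. ΣQ_i = 0:
320*0.79*(T − 263) + 195*2*(T − 29.6) = 0
642.8 T = 78030
T = 78030/642.8 ≈ 121.39 °C

T_f ≈ 121.4 °C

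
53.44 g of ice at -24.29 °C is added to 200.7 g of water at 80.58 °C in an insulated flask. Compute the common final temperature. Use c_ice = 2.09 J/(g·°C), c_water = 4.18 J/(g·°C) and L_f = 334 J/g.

T_f ≈ 44.3 °C

Energy balance with sensible and latent terms:
ice -24.29→0 °C: 53.44×2.09×24.29 = 2712.9; latent heat to melt: 53.44×334 = 17849; warm the meltwater: 223.38 T; water: 838.93(T − 80.58)
1062.3 T = 67601 − 20562 = 47039
T ≈ 44.28 °C — above 0 °C, consistent with complete melting.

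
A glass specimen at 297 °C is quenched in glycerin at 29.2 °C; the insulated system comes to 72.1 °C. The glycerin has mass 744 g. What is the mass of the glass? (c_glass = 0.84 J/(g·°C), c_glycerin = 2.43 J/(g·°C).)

|Q_glass| = |Q_glycerin|:
m·0.84·(297 − 72.1) = 744·2.43·(72.1 − 29.2)
188.92 m = 77560  ⇒  m ≈ 410.6 g

m ≈ 411 g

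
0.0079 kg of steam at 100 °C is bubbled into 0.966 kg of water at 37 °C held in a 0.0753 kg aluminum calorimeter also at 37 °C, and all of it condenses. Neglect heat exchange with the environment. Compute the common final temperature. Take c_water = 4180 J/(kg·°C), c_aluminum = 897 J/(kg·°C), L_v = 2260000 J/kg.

T_f ≈ 41.8 °C

Net heat exchanged in the isolated system is zero:
steam→water at 100 °C releases m L_v = 0.0079·2260000 = 17854; condensate cools 100→T: 0.0079·4180·(T − 100) = 33.02(T − 100); water warms: 0.966·4180·(T − 37) = 4037.9(T − 37); aluminum cup: 0.0753·897·(T − 37) = 67.54(T − 37)
4138.4 T = 17854 + 3302.2 + 151901 = 173057
T ≈ 41.82 °C, under the boiling point, so the assumption holds.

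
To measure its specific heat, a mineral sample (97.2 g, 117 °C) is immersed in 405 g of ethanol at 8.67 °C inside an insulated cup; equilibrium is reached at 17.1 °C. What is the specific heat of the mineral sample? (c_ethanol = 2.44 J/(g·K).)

Taking heat into each body as positive, Σ m c ΔT = 0:
97.2×c×(17.1 − 117) + 405×2.44×(17.1 − 8.67) = 0
-9710.3 c = -8330.5
c = -8330.5/-9710.3 ≈ 0.8579 J/(g·K)

c ≈ 0.858 J/(g·K)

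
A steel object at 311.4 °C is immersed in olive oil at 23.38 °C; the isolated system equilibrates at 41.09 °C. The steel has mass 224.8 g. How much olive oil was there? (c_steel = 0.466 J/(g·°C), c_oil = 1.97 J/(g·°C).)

m ≈ 812 g

Energy conservation, ΣQ = 0:
224.8·0.466·(41.09 − 311.4) + m·1.97·(41.09 − 23.38) = 0
34.89 m = 28317
m = 28317/34.89 ≈ 811.6 g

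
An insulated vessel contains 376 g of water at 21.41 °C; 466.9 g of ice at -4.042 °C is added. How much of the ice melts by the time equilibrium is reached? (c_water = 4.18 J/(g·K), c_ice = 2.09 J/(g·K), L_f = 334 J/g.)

Water can give up m c ΔT = 376·4.18·21.41 = 33650 J before reaching 0 °C.
Of that, 466.9·2.09·4.042 = 3944.3 J goes to bring the ice to 0 °C, leaving 29705 J.
To melt every bit of ice: 466.9·334 = 155945 J.
Since 29705 < 155945 J, not all the ice melts; equilibrium is at 0 °C.
Mass melted = 29705/334 ≈ 88.94 g.

m_melted ≈ 88.9 g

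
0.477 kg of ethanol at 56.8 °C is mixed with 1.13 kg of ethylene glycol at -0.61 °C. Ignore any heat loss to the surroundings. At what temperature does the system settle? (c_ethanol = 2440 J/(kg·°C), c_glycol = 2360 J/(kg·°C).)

T_f ≈ 16.8 °C

Let T be the final temperature. ΣQ_i = 0:
0.477×2440×(T − 56.8) + 1.13×2360×(T − (-0.61)) = 0
1163.9(T − 56.8) + 2666.8(T − (-0.61)) = 0
3830.7 T = 64482
T = 64482 / 3830.7 = 16.8 °C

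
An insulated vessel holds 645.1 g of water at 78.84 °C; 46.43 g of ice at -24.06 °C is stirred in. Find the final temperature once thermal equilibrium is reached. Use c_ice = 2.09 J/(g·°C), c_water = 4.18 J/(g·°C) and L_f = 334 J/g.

T_f ≈ 67.4 °C

Energy conservation, ΣQ = 0:
warm ice to 0 °C: 46.43×2.09×(0 − (-24.06)) = 2334.8; fusion: m_ice L_f = 46.43×334 = 15508; warm the meltwater: 194.08 T; water cools: 645.1×4.18×(T − 78.84) = 2696.5(T − 78.84)
2890.6 T = 212593 − 17842 = 194751
T ≈ 67.37 °C (positive, so assuming full melt was valid).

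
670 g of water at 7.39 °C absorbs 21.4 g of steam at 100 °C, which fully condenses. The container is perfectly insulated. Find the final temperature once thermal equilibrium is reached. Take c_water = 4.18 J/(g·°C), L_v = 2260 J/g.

T_f ≈ 27.0 °C

Taking heat into each body as positive, Σ m c ΔT = 0:
condense steam: −21.4·2260 = −48364; condensate cools 100→T: 21.4·4.18·(T − 100) = 89.45(T − 100); original water: 2800.6(T − 7.39)
2890.1 T = 48364 + 8945.2 + 20696 = 78006
T ≈ 26.99 °C, under the boiling point, so the assumption holds.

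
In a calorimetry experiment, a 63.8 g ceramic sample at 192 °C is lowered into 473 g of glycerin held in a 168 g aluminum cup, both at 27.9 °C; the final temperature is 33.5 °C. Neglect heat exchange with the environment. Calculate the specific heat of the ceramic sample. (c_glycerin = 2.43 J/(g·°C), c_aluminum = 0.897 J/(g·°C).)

c ≈ 0.72 J/(g·°C)

Conservation of energy gives ΣQ = 0:
63.8×c×(33.5 − 192) + 473×2.43×(33.5 − 27.9) + 168×0.897×(33.5 − 27.9) = 0
-10112 c = -7280.5
c = -7280.5/-10112 ≈ 0.72 J/(g·°C)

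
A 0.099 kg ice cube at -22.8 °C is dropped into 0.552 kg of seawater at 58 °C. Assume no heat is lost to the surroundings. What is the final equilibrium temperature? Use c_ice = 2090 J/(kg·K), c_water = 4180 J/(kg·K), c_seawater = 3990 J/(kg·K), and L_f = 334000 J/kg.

T_f ≈ 34.4 °C

Let T be the final temperature. ΣQ_i = 0:
ice -22.8→0 °C: 0.099×2090×22.8 = 4717.5
  latent heat to melt: 0.099×334000 = 33066
  meltwater 0→T: 0.099×4180×T = 413.82 T
  seawater cools: 0.552×3990×(T − 58) = 2202.5(T − 58)
2616.3 T = 127744 − 37784 = 89960
T ≈ 34.38 °C. Since T > 0 °C, the all-ice-melts assumption holds.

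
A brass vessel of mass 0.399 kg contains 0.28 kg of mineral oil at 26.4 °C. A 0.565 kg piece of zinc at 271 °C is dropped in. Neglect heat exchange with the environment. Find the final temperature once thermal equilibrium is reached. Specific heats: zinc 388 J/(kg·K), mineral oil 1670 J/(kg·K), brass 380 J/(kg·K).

T_f ≈ 90.4 °C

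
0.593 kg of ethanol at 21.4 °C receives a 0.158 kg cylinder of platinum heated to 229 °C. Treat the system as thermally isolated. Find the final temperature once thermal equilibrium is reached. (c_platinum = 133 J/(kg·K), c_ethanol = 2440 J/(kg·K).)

Setting the total heat transfer to zero:
0.158*133*(T − 229) + 0.593*2440*(T − 21.4) = 0
21.01(T − 229) + 1446.9(T − 21.4) = 0
(21.01 + 1446.9) T = 21.01*229 + 1446.9*21.4
T = 35776 / 1467.9 = 24.4 °C

T_f ≈ 24.4 °C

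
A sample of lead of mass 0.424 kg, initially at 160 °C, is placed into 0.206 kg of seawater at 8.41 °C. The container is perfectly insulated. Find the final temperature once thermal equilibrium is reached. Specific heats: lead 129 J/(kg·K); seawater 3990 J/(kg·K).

Set heat shed by the hot body equal to heat absorbed by the cold body:
0.424·129·(160 − T) = 0.206·3990·(T − 8.41)
54.7(160 − T) = 821.94(T − 8.41)
876.64 T = 15664  ⇒  T ≈ 17.87 °C

T_f ≈ 17.9 °C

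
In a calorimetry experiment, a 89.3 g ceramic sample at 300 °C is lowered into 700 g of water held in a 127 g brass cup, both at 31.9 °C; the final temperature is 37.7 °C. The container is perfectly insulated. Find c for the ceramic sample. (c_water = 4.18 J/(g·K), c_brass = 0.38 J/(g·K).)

c ≈ 0.736 J/(g·K)

Energy conservation, ΣQ = 0:
89.3·c·(37.7 − 300) + 700·4.18·(37.7 − 31.9) + 127·0.38·(37.7 − 31.9) = 0
-23423 c = -17251
c = -17251/-23423 ≈ 0.7365 J/(g·K)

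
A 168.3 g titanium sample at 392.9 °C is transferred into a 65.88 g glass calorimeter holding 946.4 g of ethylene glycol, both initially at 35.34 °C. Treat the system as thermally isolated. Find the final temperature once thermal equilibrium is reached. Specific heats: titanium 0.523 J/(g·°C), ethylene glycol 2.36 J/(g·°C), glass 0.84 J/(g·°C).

T_f ≈ 48.6 °C

Setting the total heat transfer to zero:
168.3·0.523·(T − 392.9) + 946.4·2.36·(T − 35.34) + 65.88·0.84·(T − 35.34) = 0
(88.02 + 2233.5 + 55.34) T = 88.02·392.9 + 2233.5·35.34 + 55.34·35.34
T = 115471/2376.9 ≈ 48.58 °C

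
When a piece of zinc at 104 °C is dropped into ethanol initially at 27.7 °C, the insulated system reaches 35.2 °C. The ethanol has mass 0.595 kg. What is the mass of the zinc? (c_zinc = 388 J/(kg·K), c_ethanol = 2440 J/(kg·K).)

Heat lost by the zinc = heat gained by the ethanol:
m·388·(104 − 35.2) = 0.595·2440·(35.2 − 27.7)
26694 m = 10889  ⇒  m ≈ 0.4079 kg

m ≈ 0.408 kg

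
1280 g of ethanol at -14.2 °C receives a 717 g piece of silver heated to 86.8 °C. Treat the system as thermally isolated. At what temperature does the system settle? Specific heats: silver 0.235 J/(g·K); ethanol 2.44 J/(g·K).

Setting the total heat transfer to zero:
717·0.235·(T − 86.8) + 1280·2.44·(T − (-14.2)) = 0
(168.5 + 3123.2) T = 168.5·86.8 + 3123.2·(-14.2)
T ≈ -9.03 °C

T_f ≈ -9.0 °C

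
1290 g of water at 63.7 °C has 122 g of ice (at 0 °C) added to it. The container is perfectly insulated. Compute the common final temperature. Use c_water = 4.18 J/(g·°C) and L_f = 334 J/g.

T_f ≈ 51.3 °C

Taking heat into each body as positive, Σ m c ΔT = 0:
melt ice: 122×334 = 40748; meltwater 0→T: 122×4.18×T = 509.96 T; water: 5392.2(T − 63.7)
5902.2 T = 343483 − 40748 = 302735
T ≈ 51.29 °C — above 0 °C, consistent with complete melting.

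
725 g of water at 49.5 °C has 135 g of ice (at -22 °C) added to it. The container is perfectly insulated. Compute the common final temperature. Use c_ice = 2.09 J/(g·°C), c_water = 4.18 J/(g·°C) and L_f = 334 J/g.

Conservation of energy gives ΣQ = 0:
ice -22→0 °C: 135×2.09×22 = 6207.3; fusion: m_ice L_f = 135×334 = 45090; meltwater 0→T: 135×4.18×T = 564.3 T; water cools: 725×4.18×(T − 49.5) = 3030.5(T − 49.5)
3594.8 T = 150010 − 51297 = 98712
T ≈ 27.46 °C. Since T > 0 °C, the all-ice-melts assumption holds.

T_f ≈ 27.5 °C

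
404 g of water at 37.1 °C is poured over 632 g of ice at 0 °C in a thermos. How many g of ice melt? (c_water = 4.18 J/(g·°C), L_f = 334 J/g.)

m_melted ≈ 188 g

Water can give up m c ΔT = 404×4.18×37.1 = 62652 J before reaching 0 °C.
Fully melting the ice requires m_ice L_f = 632×334 = 211088 J.
That's not enough to melt it all — equilibrium is at 0 °C with ice remaining.
Mass melted = 62652/334 ≈ 187.6 g.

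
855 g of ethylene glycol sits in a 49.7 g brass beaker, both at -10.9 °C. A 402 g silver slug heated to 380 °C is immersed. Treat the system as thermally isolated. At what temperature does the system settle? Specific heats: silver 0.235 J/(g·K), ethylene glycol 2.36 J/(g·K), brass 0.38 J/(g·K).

T_f ≈ 6.4 °C

Energy conservation, ΣQ = 0:
402·0.235·(T − 380) + 855·2.36·(T − (-10.9)) + 49.7·0.38·(T − (-10.9)) = 0
(94.47 + 2017.8 + 18.89) T = 94.47·380 + 2017.8·(-10.9) + 18.89·(-10.9)
T = 13699 / 2131.2 = 6.43 °C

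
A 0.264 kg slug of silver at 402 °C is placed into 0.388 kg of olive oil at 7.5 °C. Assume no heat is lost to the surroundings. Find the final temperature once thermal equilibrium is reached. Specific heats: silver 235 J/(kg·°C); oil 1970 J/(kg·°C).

T_f = Σ m_i c_i T_i / Σ m_i c_i:
T_f = (62.04·402 + 764.36·7.5) / (62.04 + 764.36)
    = 30673 / 826.4 ≈ 37.12 °C

T_f ≈ 37.1 °C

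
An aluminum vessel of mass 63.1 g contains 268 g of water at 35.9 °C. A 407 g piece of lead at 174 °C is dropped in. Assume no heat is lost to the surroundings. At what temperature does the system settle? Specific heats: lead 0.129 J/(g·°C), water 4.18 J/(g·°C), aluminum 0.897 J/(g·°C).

Setting the total heat transfer to zero:
407*0.129*(T − 174) + 268*4.18*(T − 35.9) + 63.1*0.897*(T − 35.9) = 0
(52.5 + 1120.2 + 56.6) T = 52.5*174 + 1120.2*35.9 + 56.6*35.9
T ≈ 41.80 °C

T_f ≈ 41.8 °C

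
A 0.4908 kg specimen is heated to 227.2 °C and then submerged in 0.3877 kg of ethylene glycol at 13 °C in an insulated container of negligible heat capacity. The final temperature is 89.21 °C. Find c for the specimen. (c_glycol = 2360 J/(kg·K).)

c ≈ 1030 J/(kg·K)

m_s c (T_s − T_f) = m_glycol c_glycol (T_f − T_0):
0.4908·c·(227.2 − 89.21) = 0.3877·2360·(89.21 − 13)
67.73 c = 69730  ⇒  c ≈ 1030 J/(kg·K)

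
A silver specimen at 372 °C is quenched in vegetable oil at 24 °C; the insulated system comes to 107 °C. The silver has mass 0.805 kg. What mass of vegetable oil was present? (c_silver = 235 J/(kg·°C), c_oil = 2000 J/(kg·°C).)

m ≈ 0.302 kg

|Q_silver| = |Q_oil|:
0.805×235×(372 − 107) = m×2000×(107 − 24)
166000 m = 50131  ⇒  m ≈ 0.302 kg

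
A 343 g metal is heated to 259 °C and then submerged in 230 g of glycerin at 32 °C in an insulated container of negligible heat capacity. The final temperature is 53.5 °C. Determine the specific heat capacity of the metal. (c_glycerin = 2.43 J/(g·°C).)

c ≈ 0.17 J/(g·°C)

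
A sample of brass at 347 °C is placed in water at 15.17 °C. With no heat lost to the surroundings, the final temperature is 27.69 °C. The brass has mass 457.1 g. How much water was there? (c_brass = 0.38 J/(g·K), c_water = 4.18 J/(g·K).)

m ≈ 1060 g

Heat gained plus heat lost sum to zero:
457.1·0.38·(27.69 − 347) + m·4.18·(27.69 − 15.17) = 0
52.33 m = 55464
m = 55464/52.33 ≈ 1060 g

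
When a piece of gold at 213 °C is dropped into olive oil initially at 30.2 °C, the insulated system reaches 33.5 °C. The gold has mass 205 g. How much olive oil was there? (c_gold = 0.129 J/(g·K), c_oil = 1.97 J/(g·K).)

Energy conservation, ΣQ = 0:
205·0.129·(33.5 − 213) + m·1.97·(33.5 − 30.2) = 0
6.501 m = 4746.9
m = 4746.9/6.501 ≈ 730.2 g

m ≈ 730 g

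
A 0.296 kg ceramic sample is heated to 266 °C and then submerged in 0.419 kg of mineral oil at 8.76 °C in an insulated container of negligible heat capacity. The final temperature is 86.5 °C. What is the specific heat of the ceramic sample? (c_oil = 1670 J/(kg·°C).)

c ≈ 1020 J/(kg·°C)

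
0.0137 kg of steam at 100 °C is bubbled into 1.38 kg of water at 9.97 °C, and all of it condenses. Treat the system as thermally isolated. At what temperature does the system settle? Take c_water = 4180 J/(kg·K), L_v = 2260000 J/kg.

Sum of m c ΔT and latent-heat terms is zero:
condense steam: −0.0137×2260000 = −30962; condensate cools 100→T: 0.0137×4180×(T − 100) = 57.27(T − 100); water warms: 1.38×4180×(T − 9.97) = 5768.4(T − 9.97)
5825.7 T = 30962 + 5726.6 + 57511 = 94200
T ≈ 16.17 °C, under the boiling point, so the assumption holds.

T_f ≈ 16.2 °C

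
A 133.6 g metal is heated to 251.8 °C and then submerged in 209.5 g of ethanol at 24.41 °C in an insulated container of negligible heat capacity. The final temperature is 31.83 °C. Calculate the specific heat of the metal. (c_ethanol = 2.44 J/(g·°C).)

Conservation of energy gives ΣQ = 0:
133.6×c×(31.83 − 251.8) + 209.5×2.44×(31.83 − 24.41) = 0
-29388 c = -3793
c = -3793/-29388 ≈ 0.1291 J/(g·°C)

c ≈ 0.129 J/(g·°C)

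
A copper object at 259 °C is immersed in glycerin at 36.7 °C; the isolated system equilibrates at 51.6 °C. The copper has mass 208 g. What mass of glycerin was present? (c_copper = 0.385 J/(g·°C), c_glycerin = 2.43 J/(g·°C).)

Setting the total heat transfer to zero:
208·0.385·(51.6 − 259) + m·2.43·(51.6 − 36.7) = 0
36.21 m = 16609
m = 16609/36.21 ≈ 458.7 g

m ≈ 459 g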